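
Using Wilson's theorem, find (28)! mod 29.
By Wilson's theorem, (28)! ≡ -1 ≡ 28 mod 29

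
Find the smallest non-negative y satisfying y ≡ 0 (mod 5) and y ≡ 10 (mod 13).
M = 5 × 13 = 65. M₁ = 13, y₁ ≡ 2 (mod 5). M₂ = 5, y₂ ≡ 8 (mod 13). y = 0×13×2 + 10×5×8 ≡ 10 (mod 65)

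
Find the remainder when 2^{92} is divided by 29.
By Fermat: 2^{28} ≡ 1 (mod 29). 92 = 3×28 + 8. So 2^{92} ≡ 2^{8} ≡ 24 (mod 29)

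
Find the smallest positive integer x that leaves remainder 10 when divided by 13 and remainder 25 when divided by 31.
M = 13 × 31 = 403. M₁ = 31, y₁ ≡ 8 mod 13. M₂ = 13, y₂ ≡ 12 mod 31. x = 10×31×8 + 25×13×12 ≡ 335 mod 403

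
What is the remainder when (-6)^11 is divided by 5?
Using Fermat: (-6)^{4} ≡ 1 (mod 5). 11 ≡ 3 (mod 4). So (-6)^{11} ≡ (-6)^{3} ≡ 4 (mod 5)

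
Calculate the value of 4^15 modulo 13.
Using Fermat: 4^{12} ≡ 1 (mod 13). 15 ≡ 3 (mod 12). So 4^{15} ≡ 4^{3} ≡ 12 (mod 13)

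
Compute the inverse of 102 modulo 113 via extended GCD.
Extended GCD: 102(41) + 113(-37) = 1. So 102^(-1) ≡ 41 mod 113. Verify: 102 × 41 = 4182 ≡ 1 mod 113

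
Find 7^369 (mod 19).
Using Fermat: 7^{18} ≡ 1 (mod 19). 369 ≡ 9 (mod 18). So 7^{369} ≡ 7^{9} ≡ 1 (mod 19)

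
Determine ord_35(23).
Powers of 23 mod 35: 23^1≡23, 23^2≡4, 23^3≡22, 23^4≡16, 23^5≡18, 23^6≡29, 23^7≡2, 23^8≡11, 23^9≡8, 23^10≡9, 23^11≡32, 23^12≡1. So the order of 23 is 12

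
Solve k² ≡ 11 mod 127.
The square roots of 11 mod 127 are 30 and 97. Verify: 30² = 900 ≡ 11 mod 127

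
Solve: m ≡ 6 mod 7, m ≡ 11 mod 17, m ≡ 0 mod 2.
M = 7 × 17 × 2 = 238. M₁ = 34, y₁ ≡ 6 mod 7. M₂ = 14, y₂ ≡ 11 mod 17. M₃ = 119, y₃ ≡ 1 mod 2. m = 6×34×6 + 11×14×11 + 0×119×1 ≡ 62 mod 238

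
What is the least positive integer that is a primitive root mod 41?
g = 6. Powers: [6, 36, 11, 25, 27, 39, 29, 10, ...] generates all 40 non-zero residues.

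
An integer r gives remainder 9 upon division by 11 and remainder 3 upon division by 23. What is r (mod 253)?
M = 11 × 23 = 253. M₁ = 23, y₁ ≡ 1 (mod 11). M₂ = 11, y₂ ≡ 21 (mod 23). r = 9×23×1 + 3×11×21 ≡ 141 (mod 253)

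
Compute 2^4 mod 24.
2^{4} = 16 ≡ 16 mod 24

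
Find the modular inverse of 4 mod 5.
Since 5 is prime, by Fermat 4^(-1) ≡ 4^{3} ≡ 4 (mod 5). Verify: 4 × 4 = 16 ≡ 1 (mod 5)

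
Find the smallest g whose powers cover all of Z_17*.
g = 3. For each prime q|16: 3^{8}≡16, none ≡ 1, so ord_17(3) = 16 and 3 is a primitive root.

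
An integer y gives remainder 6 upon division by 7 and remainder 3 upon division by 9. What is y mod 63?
M = 7 × 9 = 63. M₁ = 9, y₁ ≡ 4 mod 7. M₂ = 7, y₂ ≡ 4 mod 9. y = 6×9×4 + 3×7×4 ≡ 48 mod 63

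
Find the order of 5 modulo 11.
Powers of 5 mod 11: 5^1≡5, 5^2≡3, 5^3≡4, 5^4≡9, 5^5≡1. ord_11(5) = 5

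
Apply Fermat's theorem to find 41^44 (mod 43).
By Fermat: 41^{42} ≡ 1 (mod 43). So 41^{44} = 41^{42} · 41^{2} ≡ 41^{2} ≡ 4 (mod 43)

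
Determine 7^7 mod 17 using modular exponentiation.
By repeated squaring mod 17: 7^{1}≡7, 7^{2}≡15, 7^{4}≡4. Then 7^{7} = 7^{4+2+1} ≡ 4 × 15 × 7 ≡ 12 mod 17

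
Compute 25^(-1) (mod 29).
Since 29 is prime, by Fermat 25^(-1) ≡ 25^{27} ≡ 7 (mod 29). Verify: 25 × 7 = 175 ≡ 1 (mod 29)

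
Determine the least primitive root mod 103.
g = 5. Powers: [5, 25, 22, 7, 35, 72, 51, ...] generates all 102 non-zero residues.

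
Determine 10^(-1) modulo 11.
Since 11 is prime, by Fermat 10^(-1) ≡ 10^{9} ≡ 10 mod 11. Verify: 10 × 10 = 100 ≡ 1 mod 11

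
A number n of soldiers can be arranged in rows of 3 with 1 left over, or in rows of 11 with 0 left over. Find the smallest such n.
M = 3 × 11 = 33. M₁ = 11, y₁ ≡ 2 (mod 3). M₂ = 3, y₂ ≡ 4 (mod 11). n = 1×11×2 + 0×3×4 ≡ 22 (mod 33)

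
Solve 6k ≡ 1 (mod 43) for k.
Since 43 is prime, by Fermat 6^(-1) ≡ 6^{41} ≡ 36 (mod 43). Verify: 6 × 36 = 216 ≡ 1 (mod 43)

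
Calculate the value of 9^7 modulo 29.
By repeated squaring (mod 29): 9^{1}≡9, 9^{2}≡23, 9^{4}≡7. Then 9^{7} = 9^{4+2+1} ≡ 7 × 23 × 9 ≡ 28 (mod 29)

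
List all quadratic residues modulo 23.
Squares in Z_23*: {1, 2, 3, 4, 6, 8, 9, 12, 13, 16, 18}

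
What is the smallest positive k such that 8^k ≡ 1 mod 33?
Powers of 8 mod 33: 8^1≡8, 8^2≡31, 8^3≡17, 8^4≡4, 8^5≡32, 8^6≡25, 8^7≡2, 8^8≡16, 8^9≡29, 8^10≡1. Order = 10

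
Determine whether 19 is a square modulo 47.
By Euler's criterion: 19^{23} ≡ 46 (mod 47). Since this equals -1 (≡ 46), 19 is not a QR.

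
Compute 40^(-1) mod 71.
Since 71 is prime, by Fermat 40^(-1) ≡ 40^{69} ≡ 16 mod 71. Verify: 40 × 16 = 640 ≡ 1 mod 71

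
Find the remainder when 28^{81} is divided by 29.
By Fermat: 28^{28} ≡ 1 mod 29. 81 = 2×28 + 25. So 28^{81} ≡ 28^{25} ≡ 28 mod 29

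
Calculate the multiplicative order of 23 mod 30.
Powers of 23 mod 30: 23^1≡23, 23^2≡19, 23^3≡17, 23^4≡1. ord_30(23) = 4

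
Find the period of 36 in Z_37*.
Powers of 36 mod 37: 36^1≡36, 36^2≡1. Order = 2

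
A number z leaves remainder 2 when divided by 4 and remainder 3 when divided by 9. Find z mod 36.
M = 4 × 9 = 36. M₁ = 9, y₁ ≡ 1 mod 4. M₂ = 4, y₂ ≡ 7 mod 9. z = 2×9×1 + 3×4×7 ≡ 30 mod 36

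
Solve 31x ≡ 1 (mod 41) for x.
Since 41 is prime, by Fermat 31^(-1) ≡ 31^{39} ≡ 4 (mod 41). Verify: 31 × 4 = 124 ≡ 1 (mod 41)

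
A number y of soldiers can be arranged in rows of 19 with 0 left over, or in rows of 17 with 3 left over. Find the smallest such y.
M = 19 × 17 = 323. M₁ = 17, y₁ ≡ 9 mod 19. M₂ = 19, y₂ ≡ 9 mod 17. y = 0×17×9 + 3×19×9 ≡ 190 mod 323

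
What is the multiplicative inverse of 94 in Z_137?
Since 137 is prime, by Fermat 94^(-1) ≡ 94^{135} ≡ 86 mod 137. Verify: 94 × 86 = 8084 ≡ 1 mod 137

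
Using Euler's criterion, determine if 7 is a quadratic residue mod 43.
By Euler's criterion: 7^{21} ≡ 42 mod 43. Since this equals -1 (≡ 42), 7 is not a QR.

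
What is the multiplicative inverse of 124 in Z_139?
Since 139 is prime, by Fermat 124^(-1) ≡ 124^{137} ≡ 37 mod 139. Verify: 124 × 37 = 4588 ≡ 1 mod 139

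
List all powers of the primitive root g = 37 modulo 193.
37^1, 37^2, ..., 37^{192} mod 193: [37, 18, 87, 131, 22, 42, 10, 177, 180, 98, 152, 27, 34, 100, 33, 63, 15, 169, 77, 147, 35, 137, 51, 150, 146, 191, 119, 157, 19, 124, 149, 109, 173, 32, 26, 190, 82, 139, 125, 186, 127, 67, 163, 48, 39, 92, 123, 112, 91, 86, 94, 4, 148, 72, 155, 138, 88, 168, 40, 129, 141, 6, 29, 108, 136, 14, 132, 59, 60, 97, 115, 9, 140, 162, 11, 21, 5, 185, 90, 49, 76, 110, 17, 50, 113, 128, 104, 181, 135, 170, 114, 165, 122, 75, 73, 192, 156, 175, 106, 62, 171, 151, 183, 16, 13, 95, 41, 166, 159, 93, 160, 130, 178, 24, 116, 46, 158, 56, 142, 43, 47, 2, 74, 36, 174, 69, 44, 84, 20, 161, 167, 3, 111, 54, 68, 7, 66, 126, 30, 145, 154, 101, 70, 81, 102, 107, 99, 189, 45, 121, 38, 55, 105, 25, 153, 64, 52, 187, 164, 85, 57, 179, 61, 134, 133, 96, 78, 184, 53, 31, 182, 172, 188, 8, 103, 144, 117, 83, 176, 143, 80, 65, 89, 12, 58, 23, 79, 28, 71, 118, 120, 1]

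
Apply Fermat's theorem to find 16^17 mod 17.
By Fermat: 16^{16} ≡ 1 mod 17. So 16^{17} = 16^{16} · 16^{1} ≡ 16^{1} ≡ 16 mod 17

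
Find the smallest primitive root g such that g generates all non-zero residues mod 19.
g = 2. For each prime q|18: 2^{9}≡18, 2^{6}≡7, none ≡ 1, so ord_19(2) = 18 and 2 is a primitive root.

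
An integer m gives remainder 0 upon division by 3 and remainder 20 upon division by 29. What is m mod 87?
M = 3 × 29 = 87. M₁ = 29, y₁ ≡ 2 mod 3. M₂ = 3, y₂ ≡ 10 mod 29. m = 0×29×2 + 20×3×10 ≡ 78 mod 87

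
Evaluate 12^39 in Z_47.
By repeated squaring mod 47: 12^{1}≡12, 12^{2}≡3, 12^{4}≡9, 12^{8}≡34, 12^{16}≡28, 12^{32}≡32. Then 12^{39} = 12^{32+4+2+1} ≡ 32 × 9 × 3 × 12 ≡ 28 mod 47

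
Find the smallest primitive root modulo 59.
g = 2. Powers: [2, 4, 8, 16, 32, 5, 10, ...] generates all 58 non-zero residues.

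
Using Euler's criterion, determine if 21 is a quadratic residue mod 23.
By Euler's criterion: 21^{11} ≡ 22 (mod 23). Since this equals -1 (≡ 22), 21 is not a QR.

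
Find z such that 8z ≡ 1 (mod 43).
Since 43 is prime, by Fermat 8^(-1) ≡ 8^{41} ≡ 27 (mod 43). Verify: 8 × 27 = 216 ≡ 1 (mod 43)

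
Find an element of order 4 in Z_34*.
13 has order 4 mod 34 since 13^{4} ≡ 1 (mod 34) and no smaller power works.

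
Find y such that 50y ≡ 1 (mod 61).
Since 61 is prime, by Fermat 50^(-1) ≡ 50^{59} ≡ 11 (mod 61). Verify: 50 × 11 = 550 ≡ 1 (mod 61)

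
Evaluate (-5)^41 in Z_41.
Using Fermat: (-5)^{40} ≡ 1 mod 41. 41 ≡ 1 mod 40. So (-5)^{41} ≡ (-5)^{1} ≡ 36 mod 41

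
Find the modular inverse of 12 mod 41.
Since 41 is prime, by Fermat 12^(-1) ≡ 12^{39} ≡ 24 (mod 41). Verify: 12 × 24 = 288 ≡ 1 (mod 41)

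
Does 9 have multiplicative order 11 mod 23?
Powers of 9 mod 23: 9^1≡9, 9^2≡12, 9^3≡16, 9^4≡6, 9^5≡8, 9^6≡3, 9^7≡4, 9^8≡13, 9^9≡2, 9^10≡18, 9^11≡1. First k with 9^k≡1 is k=11. Yes, ord_23(9) = 11.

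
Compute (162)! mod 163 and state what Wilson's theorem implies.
(162)! mod 163 = 162. Since this equals -1 (mod 163), Wilson confirms 163 is prime.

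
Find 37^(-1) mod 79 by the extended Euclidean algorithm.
Extended GCD: 37(-32) + 79(15) = 1. So 37^(-1) ≡ -32 ≡ 47 mod 79. Verify: 37 × 47 = 1739 ≡ 1 mod 79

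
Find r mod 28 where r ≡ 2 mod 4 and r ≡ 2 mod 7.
M = 4 × 7 = 28. M₁ = 7, y₁ ≡ 3 mod 4. M₂ = 4, y₂ ≡ 2 mod 7. r = 2×7×3 + 2×4×2 ≡ 2 mod 28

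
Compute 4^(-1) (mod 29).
Since 29 is prime, by Fermat 4^(-1) ≡ 4^{27} ≡ 22 (mod 29). Verify: 4 × 22 = 88 ≡ 1 (mod 29)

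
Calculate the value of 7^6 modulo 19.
By repeated squaring mod 19: 7^{1}≡7, 7^{2}≡11, 7^{4}≡7. Then 7^{6} = 7^{4+2} ≡ 7 × 11 ≡ 1 mod 19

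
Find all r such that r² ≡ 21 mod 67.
The square roots of 21 mod 67 are 17 and 50. Verify: 17² = 289 ≡ 21 mod 67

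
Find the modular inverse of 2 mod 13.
Since 13 is prime, by Fermat 2^(-1) ≡ 2^{11} ≡ 7 (mod 13). Verify: 2 × 7 = 14 ≡ 1 (mod 13)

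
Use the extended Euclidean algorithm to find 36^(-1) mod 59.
Extended GCD: 36(-18) + 59(11) = 1. So 36^(-1) ≡ -18 ≡ 41 mod 59. Verify: 36 × 41 = 1476 ≡ 1 mod 59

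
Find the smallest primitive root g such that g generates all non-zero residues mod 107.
g = 2. Powers: [2, 4, 8, 16, 32, 64, 21, 42, ...] generates all 106 non-zero residues.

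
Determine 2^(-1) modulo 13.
Since 13 is prime, by Fermat 2^(-1) ≡ 2^{11} ≡ 7 mod 13. Verify: 2 × 7 = 14 ≡ 1 mod 13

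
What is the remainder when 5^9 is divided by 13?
By repeated squaring (mod 13): 5^{1}≡5, 5^{2}≡12, 5^{4}≡1, 5^{8}≡1. Then 5^{9} = 5^{8+1} ≡ 1 × 5 ≡ 5 (mod 13)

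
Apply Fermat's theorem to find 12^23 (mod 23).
By Fermat: 12^{22} ≡ 1 (mod 23). So 12^{23} = 12^{22} · 12^{1} ≡ 12^{1} ≡ 12 (mod 23)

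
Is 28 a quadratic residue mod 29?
By Euler's criterion: 28^{14} ≡ 1 mod 29. Since this equals 1, 28 is a QR.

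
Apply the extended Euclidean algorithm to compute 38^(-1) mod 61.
Extended GCD: 38(-8) + 61(5) = 1. So 38^(-1) ≡ -8 ≡ 53 (mod 61). Verify: 38 × 53 = 2014 ≡ 1 (mod 61)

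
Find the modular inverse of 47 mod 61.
Since 61 is prime, by Fermat 47^(-1) ≡ 47^{59} ≡ 13 (mod 61). Verify: 47 × 13 = 611 ≡ 1 (mod 61)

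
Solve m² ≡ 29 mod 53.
The square roots of 29 mod 53 are 33 and 20. Verify: 33² = 1089 ≡ 29 mod 53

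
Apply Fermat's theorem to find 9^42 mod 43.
By Fermat's Little Theorem, 9^{42} ≡ 1 mod 43 since 43 is prime and gcd(9, 43) = 1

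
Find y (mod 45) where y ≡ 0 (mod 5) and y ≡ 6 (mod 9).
M = 5 × 9 = 45. M₁ = 9, y₁ ≡ 4 (mod 5). M₂ = 5, y₂ ≡ 2 (mod 9). y = 0×9×4 + 6×5×2 ≡ 15 (mod 45)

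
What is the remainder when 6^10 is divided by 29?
By repeated squaring mod 29: 6^{1}≡6, 6^{2}≡7, 6^{4}≡20, 6^{8}≡23. Then 6^{10} = 6^{8+2} ≡ 23 × 7 ≡ 16 mod 29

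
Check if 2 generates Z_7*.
2^{3} ≡ 1 mod 7 and 3 < 6, so ord_7(2) = 3 ≠ 6 and 2 is not a primitive root.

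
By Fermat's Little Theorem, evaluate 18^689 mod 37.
By Fermat: 18^{36} ≡ 1 (mod 37). 689 ≡ 5 (mod 36). So 18^{689} ≡ 18^{5} ≡ 15 (mod 37)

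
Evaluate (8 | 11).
(8/11) = 8^{5} mod 11 = -1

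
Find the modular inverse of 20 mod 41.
Since 41 is prime, by Fermat 20^(-1) ≡ 20^{39} ≡ 39 mod 41. Verify: 20 × 39 = 780 ≡ 1 mod 41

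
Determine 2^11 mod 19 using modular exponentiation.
By repeated squaring mod 19: 2^{1}≡2, 2^{2}≡4, 2^{4}≡16, 2^{8}≡9. Then 2^{11} = 2^{8+2+1} ≡ 9 × 4 × 2 ≡ 15 mod 19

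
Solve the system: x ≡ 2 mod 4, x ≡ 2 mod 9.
M = 4 × 9 = 36. M₁ = 9, y₁ ≡ 1 mod 4. M₂ = 4, y₂ ≡ 7 mod 9. x = 2×9×1 + 2×4×7 ≡ 2 mod 36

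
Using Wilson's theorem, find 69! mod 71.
(70)! = (69)! × (70) ≡ -1 (mod 71). So (69)! ≡ -1 × (70)^(-1) ≡ (-1)×(-1) = 1 (mod 71)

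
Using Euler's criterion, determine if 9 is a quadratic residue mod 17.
By Euler's criterion: 9^{8} ≡ 1 mod 17. Since this equals 1, 9 is a QR.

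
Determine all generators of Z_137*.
There are φ(136) = 64 primitive roots mod 137: {3, 5, 6, 12, 13, 20, 21, 23, 24, 26, 27, 29, 31, 33, 35, 40, 42, 43, 45, 46, 47, 48, 51, 52, 53, 54, 55, 57, 58, 62, 66, 67, 70, 71, 75, 79, 80, 82, 83, 84, 85, 86, 89, 90, 91, 92, 94, 95, 97, 102, 104, 106, 108, 110, 111, 113, 114, 116, 117, 124, 125, 131, 132, 134}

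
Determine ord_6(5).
Powers of 5 mod 6: 5^1≡5, 5^2≡1. So the order of 5 is 2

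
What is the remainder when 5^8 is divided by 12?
By repeated squaring mod 12: 5^{1}≡5, 5^{2}≡1, 5^{4}≡1, 5^{8}≡1. So 5^{8} ≡ 1 mod 12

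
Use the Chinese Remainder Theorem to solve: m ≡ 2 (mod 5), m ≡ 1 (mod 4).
M = 5 × 4 = 20. M₁ = 4, y₁ ≡ 4 (mod 5). M₂ = 5, y₂ ≡ 1 (mod 4). m = 2×4×4 + 1×5×1 ≡ 17 (mod 20)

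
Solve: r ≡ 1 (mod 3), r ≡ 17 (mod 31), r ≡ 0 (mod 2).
M = 3 × 31 × 2 = 186. M₁ = 62, y₁ ≡ 2 (mod 3). M₂ = 6, y₂ ≡ 26 (mod 31). M₃ = 93, y₃ ≡ 1 (mod 2). r = 1×62×2 + 17×6×26 + 0×93×1 ≡ 172 (mod 186)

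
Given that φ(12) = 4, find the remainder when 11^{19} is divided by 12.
By Euler: 11^{4} ≡ 1 mod 12 since gcd(11, 12) = 1. 19 = 4×4 + 3. So 11^{19} ≡ 11^{3} ≡ 11 mod 12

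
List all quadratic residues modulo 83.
QRs mod 83: {1, 3, 4, 7, 9, 10, 11, 12, 16, 17, 21, 23, 25, 26, 27, 28, 29, 30, 31, 33, 36, 37, 38, 40, 41, 44, 48, 49, 51, 59, 61, 63, 64, 65, 68, 69, 70, 75, 77, 78, 81}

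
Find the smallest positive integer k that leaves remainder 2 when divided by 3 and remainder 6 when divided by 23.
M = 3 × 23 = 69. M₁ = 23, y₁ ≡ 2 mod 3. M₂ = 3, y₂ ≡ 8 mod 23. k = 2×23×2 + 6×3×8 ≡ 29 mod 69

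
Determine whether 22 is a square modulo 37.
By Euler's criterion: 22^{18} ≡ 36 (mod 37). Since this equals -1 (≡ 36), 22 is not a QR.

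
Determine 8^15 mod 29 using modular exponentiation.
By repeated squaring (mod 29): 8^{1}≡8, 8^{2}≡6, 8^{4}≡7, 8^{8}≡20. Then 8^{15} = 8^{8+4+2+1} ≡ 20 × 7 × 6 × 8 ≡ 21 (mod 29)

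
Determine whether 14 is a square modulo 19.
By Euler's criterion: 14^{9} ≡ 18 (mod 19). Since this equals -1 (≡ 18), 14 is not a QR.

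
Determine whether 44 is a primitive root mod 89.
44^{22} ≡ 1 mod 89 and 22 < 88, so ord_89(44) = 22 ≠ 88 and 44 is not a primitive root.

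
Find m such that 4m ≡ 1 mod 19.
Since 19 is prime, by Fermat 4^(-1) ≡ 4^{17} ≡ 5 mod 19. Verify: 4 × 5 = 20 ≡ 1 mod 19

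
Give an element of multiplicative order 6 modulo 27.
8 has order 6 mod 27 since 8^{6} ≡ 1 (mod 27) and no smaller power works.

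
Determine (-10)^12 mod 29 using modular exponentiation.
By repeated squaring (mod 29): (-10)^{1}≡19, (-10)^{2}≡13, (-10)^{4}≡24, (-10)^{8}≡25. Then (-10)^{12} = (-10)^{8+4} ≡ 25 × 24 ≡ 20 (mod 29)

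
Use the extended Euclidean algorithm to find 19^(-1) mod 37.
Extended GCD: 19(2) + 37(-1) = 1. So 19^(-1) ≡ 2 mod 37. Verify: 19 × 2 = 38 ≡ 1 mod 37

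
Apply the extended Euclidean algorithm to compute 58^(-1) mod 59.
Extended GCD: 58(-1) + 59(1) = 1. So 58^(-1) ≡ -1 ≡ 58 (mod 59). Verify: 58 × 58 = 3364 ≡ 1 (mod 59)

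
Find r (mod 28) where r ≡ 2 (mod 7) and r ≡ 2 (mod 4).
M = 7 × 4 = 28. M₁ = 4, y₁ ≡ 2 (mod 7). M₂ = 7, y₂ ≡ 3 (mod 4). r = 2×4×2 + 2×7×3 ≡ 2 (mod 28)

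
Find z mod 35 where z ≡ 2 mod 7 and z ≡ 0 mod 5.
M = 7 × 5 = 35. M₁ = 5, y₁ ≡ 3 mod 7. M₂ = 7, y₂ ≡ 3 mod 5. z = 2×5×3 + 0×7×3 ≡ 30 mod 35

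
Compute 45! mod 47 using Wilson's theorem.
(46)! = (45)! × (46) ≡ -1 mod 47. So (45)! ≡ -1 × (46)^(-1) ≡ (-1)×(-1) = 1 mod 47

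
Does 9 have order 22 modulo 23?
9^{11} ≡ 1 mod 23 and 11 < 22, so ord_23(9) = 11 ≠ 22 and 9 is not a primitive root.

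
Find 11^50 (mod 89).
By repeated squaring (mod 89): 11^{1}≡11, 11^{2}≡32, 11^{4}≡45, 11^{8}≡67, 11^{16}≡39, 11^{32}≡8. Then 11^{50} = 11^{32+16+2} ≡ 8 × 39 × 32 ≡ 16 (mod 89)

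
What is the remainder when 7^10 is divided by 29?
By repeated squaring (mod 29): 7^{1}≡7, 7^{2}≡20, 7^{4}≡23, 7^{8}≡7. Then 7^{10} = 7^{8+2} ≡ 7 × 20 ≡ 24 (mod 29)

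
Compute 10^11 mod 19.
By repeated squaring (mod 19): 10^{1}≡10, 10^{2}≡5, 10^{4}≡6, 10^{8}≡17. Then 10^{11} = 10^{8+2+1} ≡ 17 × 5 × 10 ≡ 14 (mod 19)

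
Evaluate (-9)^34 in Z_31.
Using Fermat: (-9)^{30} ≡ 1 mod 31. 34 ≡ 4 mod 30. So (-9)^{34} ≡ (-9)^{4} ≡ 20 mod 31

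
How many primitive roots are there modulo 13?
There are φ(13-1) = φ(12) = 4 primitive roots modulo 13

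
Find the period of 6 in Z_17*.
Powers of 6 mod 17: 6^1≡6, 6^2≡2, 6^3≡12, 6^4≡4, 6^5≡7, 6^6≡8, 6^7≡14, 6^8≡16, 6^9≡11, 6^10≡15, 6^11≡5, 6^12≡13, 6^13≡10, 6^14≡9, 6^15≡3, 6^16≡1. Order = 16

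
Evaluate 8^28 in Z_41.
By repeated squaring mod 41: 8^{1}≡8, 8^{2}≡23, 8^{4}≡37, 8^{8}≡16, 8^{16}≡10. Then 8^{28} = 8^{16+8+4} ≡ 10 × 16 × 37 ≡ 16 mod 41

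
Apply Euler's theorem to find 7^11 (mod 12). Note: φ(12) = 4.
By Euler: 7^{4} ≡ 1 (mod 12) since gcd(7, 12) = 1. 11 = 2×4 + 3. So 7^{11} ≡ 7^{3} ≡ 7 (mod 12)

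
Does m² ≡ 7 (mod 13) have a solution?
By Euler's criterion: 7^{6} ≡ 12 (mod 13). Since this equals -1 (≡ 12), 7 is not a QR.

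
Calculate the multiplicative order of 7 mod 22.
Powers of 7 mod 22: 7^1≡7, 7^2≡5, 7^3≡13, 7^4≡3, 7^5≡21, 7^6≡15, 7^7≡17, 7^8≡9, 7^9≡19, 7^10≡1. So the order of 7 is 10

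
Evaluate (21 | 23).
(21/23) = 21^{11} mod 23 = -1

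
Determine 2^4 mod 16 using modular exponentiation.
2^{4} = 16 ≡ 0 mod 16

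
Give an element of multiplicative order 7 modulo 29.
7 has order 7 mod 29 since 7^{7} ≡ 1 (mod 29) and no smaller power works.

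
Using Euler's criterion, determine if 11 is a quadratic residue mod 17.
By Euler's criterion: 11^{8} ≡ 16 (mod 17). Since this equals -1 (≡ 16), 11 is not a QR.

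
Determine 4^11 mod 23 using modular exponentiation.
By repeated squaring mod 23: 4^{1}≡4, 4^{2}≡16, 4^{4}≡3, 4^{8}≡9. Then 4^{11} = 4^{8+2+1} ≡ 9 × 16 × 4 ≡ 1 mod 23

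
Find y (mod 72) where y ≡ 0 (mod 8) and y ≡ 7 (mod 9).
M = 8 × 9 = 72. M₁ = 9, y₁ ≡ 1 (mod 8). M₂ = 8, y₂ ≡ 8 (mod 9). y = 0×9×1 + 7×8×8 ≡ 16 (mod 72)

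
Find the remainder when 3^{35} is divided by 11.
By Fermat: 3^{10} ≡ 1 (mod 11). 35 = 3×10 + 5. So 3^{35} ≡ 3^{5} ≡ 1 (mod 11)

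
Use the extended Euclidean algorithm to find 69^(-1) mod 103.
Extended GCD: 69(3) + 103(-2) = 1. So 69^(-1) ≡ 3 (mod 103). Verify: 69 × 3 = 207 ≡ 1 (mod 103)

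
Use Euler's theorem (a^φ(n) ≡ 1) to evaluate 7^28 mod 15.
By Euler: 7^{8} ≡ 1 (mod 15) since gcd(7, 15) = 1. 28 = 3×8 + 4. So 7^{28} ≡ 7^{4} ≡ 1 (mod 15)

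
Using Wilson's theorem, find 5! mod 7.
(6)! = (5)! × (6) ≡ -1 (mod 7). So (5)! ≡ -1 × (6)^(-1) ≡ (-1)×(-1) = 1 (mod 7)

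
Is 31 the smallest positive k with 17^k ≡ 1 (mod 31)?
Powers of 17 mod 31: 17^1≡17, 17^2≡10, 17^3≡15, 17^4≡7, 17^5≡26, 17^6≡8, 17^7≡12, 17^8≡18, 17^9≡27, 17^10≡25, 17^11≡22, 17^12≡2, 17^13≡3, 17^14≡20, 17^15≡30, 17^16≡14, 17^17≡21, 17^18≡16, 17^19≡24, 17^20≡5, 17^21≡23, 17^22≡19, 17^23≡13, 17^24≡4, 17^25≡6, 17^26≡9, 17^27≡29, 17^28≡28, 17^29≡11, 17^30≡1. Already 17^30≡1, so the order is 30 < 31. No, the actual order is 30.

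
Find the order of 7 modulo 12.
Powers of 7 mod 12: 7^1≡7, 7^2≡1. ord_12(7) = 2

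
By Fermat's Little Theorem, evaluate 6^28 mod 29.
By Fermat's Little Theorem, 6^{28} ≡ 1 (mod 29) since 29 is prime and gcd(6, 29) = 1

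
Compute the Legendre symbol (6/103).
(6/103) = 6^{51} mod 103 = -1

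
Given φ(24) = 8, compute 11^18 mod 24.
By Euler: 11^{8} ≡ 1 (mod 24) since gcd(11, 24) = 1. 18 = 2×8 + 2. So 11^{18} ≡ 11^{2} ≡ 1 (mod 24)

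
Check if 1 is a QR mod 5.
By Euler's criterion: 1^{2} ≡ 1 (mod 5). Since this equals 1, 1 is a QR.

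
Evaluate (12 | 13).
(12/13) = 12^{6} mod 13 = 1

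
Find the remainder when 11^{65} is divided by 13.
By Fermat: 11^{12} ≡ 1 mod 13. 65 = 5×12 + 5. So 11^{65} ≡ 11^{5} ≡ 7 mod 13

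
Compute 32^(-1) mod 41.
Since 41 is prime, by Fermat 32^(-1) ≡ 32^{39} ≡ 9 mod 41. Verify: 32 × 9 = 288 ≡ 1 mod 41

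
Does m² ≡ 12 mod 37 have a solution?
By Euler's criterion: 12^{18} ≡ 1 mod 37. Since this equals 1, 12 is a QR.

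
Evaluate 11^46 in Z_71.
By repeated squaring mod 71: 11^{1}≡11, 11^{2}≡50, 11^{4}≡15, 11^{8}≡12, 11^{16}≡2, 11^{32}≡4. Then 11^{46} = 11^{32+8+4+2} ≡ 4 × 12 × 15 × 50 ≡ 3 mod 71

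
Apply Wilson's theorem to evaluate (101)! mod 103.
(102)! = (101)! × (102) ≡ -1 (mod 103). So (101)! ≡ -1 × (102)^(-1) ≡ (-1)×(-1) = 1 (mod 103)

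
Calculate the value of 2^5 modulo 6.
By repeated squaring mod 6: 2^{1}≡2, 2^{2}≡4, 2^{4}≡4. Then 2^{5} = 2^{4+1} ≡ 4 × 2 ≡ 2 mod 6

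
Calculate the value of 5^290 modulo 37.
Using Fermat: 5^{36} ≡ 1 (mod 37). 290 ≡ 2 (mod 36). So 5^{290} ≡ 5^{2} ≡ 25 (mod 37)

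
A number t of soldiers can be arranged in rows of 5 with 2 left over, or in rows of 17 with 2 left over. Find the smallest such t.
M = 5 × 17 = 85. M₁ = 17, y₁ ≡ 3 mod 5. M₂ = 5, y₂ ≡ 7 mod 17. t = 2×17×3 + 2×5×7 ≡ 2 mod 85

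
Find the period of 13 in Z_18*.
Powers of 13 mod 18: 13^1≡13, 13^2≡7, 13^3≡1. ord_18(13) = 3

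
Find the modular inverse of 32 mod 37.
Since 37 is prime, by Fermat 32^(-1) ≡ 32^{35} ≡ 22 (mod 37). Verify: 32 × 22 = 704 ≡ 1 (mod 37)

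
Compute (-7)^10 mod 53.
By repeated squaring (mod 53): (-7)^{1}≡46, (-7)^{2}≡49, (-7)^{4}≡16, (-7)^{8}≡44. Then (-7)^{10} = (-7)^{8+2} ≡ 44 × 49 ≡ 36 (mod 53)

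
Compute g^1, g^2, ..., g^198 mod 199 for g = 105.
105^1, 105^2, ..., 105^{198} mod 199: [105, 80, 42, 32, 176, 172, 150, 29, 60, 131, 24, 132, 129, 13, 171, 45, 148, 18, 99, 47, 159, 178, 183, 111, 113, 124, 85, 169, 34, 187, 133, 35, 93, 14, 77, 125, 190, 50, 76, 20, 110, 8, 44, 43, 137, 57, 15, 182, 6, 33, 82, 53, 192, 61, 37, 104, 174, 161, 189, 144, 195, 177, 78, 31, 71, 92, 108, 196, 83, 158, 73, 103, 69, 81, 147, 112, 19, 5, 127, 2, 11, 160, 84, 64, 153, 145, 101, 58, 120, 63, 48, 65, 59, 26, 143, 90, 97, 36, 198, 94, 119, 157, 167, 23, 27, 49, 170, 139, 68, 175, 67, 70, 186, 28, 154, 51, 181, 100, 152, 40, 21, 16, 88, 86, 75, 114, 30, 165, 12, 66, 164, 106, 185, 122, 74, 9, 149, 123, 179, 89, 191, 155, 156, 62, 142, 184, 17, 193, 166, 117, 146, 7, 138, 162, 95, 25, 38, 10, 55, 4, 22, 121, 168, 128, 107, 91, 3, 116, 41, 126, 96, 130, 118, 52, 87, 180, 194, 72, 197, 188, 39, 115, 135, 46, 54, 98, 141, 79, 136, 151, 134, 140, 173, 56, 109, 102, 163, 1]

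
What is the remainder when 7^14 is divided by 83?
By repeated squaring (mod 83): 7^{1}≡7, 7^{2}≡49, 7^{4}≡77, 7^{8}≡36. Then 7^{14} = 7^{8+4+2} ≡ 36 × 77 × 49 ≡ 40 (mod 83)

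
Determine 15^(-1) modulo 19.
Since 19 is prime, by Fermat 15^(-1) ≡ 15^{17} ≡ 14 mod 19. Verify: 15 × 14 = 210 ≡ 1 mod 19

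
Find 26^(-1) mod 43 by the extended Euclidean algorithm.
Extended GCD: 26(5) + 43(-3) = 1. So 26^(-1) ≡ 5 mod 43. Verify: 26 × 5 = 130 ≡ 1 mod 43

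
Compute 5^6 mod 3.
Using Fermat: 5^{2} ≡ 1 mod 3. 6 ≡ 0 mod 2. So 5^{6} ≡ 5^{0} ≡ 1 mod 3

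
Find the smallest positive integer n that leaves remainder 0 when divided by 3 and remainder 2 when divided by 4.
M = 3 × 4 = 12. M₁ = 4, y₁ ≡ 1 mod 3. M₂ = 3, y₂ ≡ 3 mod 4. n = 0×4×1 + 2×3×3 ≡ 6 mod 12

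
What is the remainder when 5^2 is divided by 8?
5^{2} = 25 ≡ 1 mod 8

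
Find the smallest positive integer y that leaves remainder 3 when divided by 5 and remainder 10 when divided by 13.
M = 5 × 13 = 65. M₁ = 13, y₁ ≡ 2 (mod 5). M₂ = 5, y₂ ≡ 8 (mod 13). y = 3×13×2 + 10×5×8 ≡ 23 (mod 65)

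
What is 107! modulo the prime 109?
(108)! = (107)! × (108) ≡ -1 mod 109. So (107)! ≡ -1 × (108)^(-1) ≡ (-1)×(-1) = 1 mod 109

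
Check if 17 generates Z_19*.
17^{9} ≡ 1 mod 19 and 9 < 18, so ord_19(17) = 9 ≠ 18 and 17 is not a primitive root.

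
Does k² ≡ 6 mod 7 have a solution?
By Euler's criterion: 6^{3} ≡ 6 mod 7. Since this equals -1 (≡ 6), 6 is not a QR.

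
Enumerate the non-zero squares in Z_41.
Quadratic residues modulo 41: {1, 2, 4, 5, 8, 9, 10, 16, 18, 20, 21, 23, 25, 31, 32, 33, 36, 37, 39, 40}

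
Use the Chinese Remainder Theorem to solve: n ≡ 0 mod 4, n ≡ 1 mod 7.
M = 4 × 7 = 28. M₁ = 7, y₁ ≡ 3 mod 4. M₂ = 4, y₂ ≡ 2 mod 7. n = 0×7×3 + 1×4×2 ≡ 8 mod 28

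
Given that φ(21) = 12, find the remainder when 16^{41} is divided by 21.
By Euler: 16^{12} ≡ 1 mod 21 since gcd(16, 21) = 1. 41 = 3×12 + 5. So 16^{41} ≡ 16^{5} ≡ 4 mod 21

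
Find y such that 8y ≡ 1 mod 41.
Since 41 is prime, by Fermat 8^(-1) ≡ 8^{39} ≡ 36 mod 41. Verify: 8 × 36 = 288 ≡ 1 mod 41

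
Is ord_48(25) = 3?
Powers of 25 mod 48: 25^1≡25, 25^2≡1. Already 25^2≡1, so the order is 2 < 3. No, the actual order is 2.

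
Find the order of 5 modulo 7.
Powers of 5 mod 7: 5^1≡5, 5^2≡4, 5^3≡6, 5^4≡2, 5^5≡3, 5^6≡1. Order = 6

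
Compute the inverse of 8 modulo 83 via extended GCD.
Extended GCD: 8(-31) + 83(3) = 1. So 8^(-1) ≡ -31 ≡ 52 (mod 83). Verify: 8 × 52 = 416 ≡ 1 (mod 83)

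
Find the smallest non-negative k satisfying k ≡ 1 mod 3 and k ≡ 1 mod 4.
M = 3 × 4 = 12. M₁ = 4, y₁ ≡ 1 mod 3. M₂ = 3, y₂ ≡ 3 mod 4. k = 1×4×1 + 1×3×3 ≡ 1 mod 12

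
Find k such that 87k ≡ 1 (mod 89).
Since 89 is prime, by Fermat 87^(-1) ≡ 87^{87} ≡ 44 (mod 89). Verify: 87 × 44 = 3828 ≡ 1 (mod 89)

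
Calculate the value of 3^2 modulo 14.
3^{2} = 9 ≡ 9 (mod 14)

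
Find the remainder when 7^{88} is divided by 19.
By Fermat: 7^{18} ≡ 1 mod 19. 88 = 4×18 + 16. So 7^{88} ≡ 7^{16} ≡ 7 mod 19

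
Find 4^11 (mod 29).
By repeated squaring (mod 29): 4^{1}≡4, 4^{2}≡16, 4^{4}≡24, 4^{8}≡25. Then 4^{11} = 4^{8+2+1} ≡ 25 × 16 × 4 ≡ 5 (mod 29)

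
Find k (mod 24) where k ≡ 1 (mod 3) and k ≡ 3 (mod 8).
M = 3 × 8 = 24. M₁ = 8, y₁ ≡ 2 (mod 3). M₂ = 3, y₂ ≡ 3 (mod 8). k = 1×8×2 + 3×3×3 ≡ 19 (mod 24)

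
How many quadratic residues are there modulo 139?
Exactly half the non-zero residues mod a prime are QRs: (139-1)/2 = 69.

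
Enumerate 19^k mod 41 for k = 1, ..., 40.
19^1, 19^2, ..., 19^{40} mod 41: [19, 33, 12, 23, 27, 21, 30, 37, 6, 32, 34, 31, 15, 39, 3, 16, 17, 36, 28, 40, 22, 8, 29, 18, 14, 20, 11, 4, 35, 9, 7, 10, 26, 2, 38, 25, 24, 5, 13, 1]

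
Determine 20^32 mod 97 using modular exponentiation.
By repeated squaring mod 97: 20^{1}≡20, 20^{2}≡12, 20^{4}≡47, 20^{8}≡75, 20^{16}≡96, 20^{32}≡1. So 20^{32} ≡ 1 mod 97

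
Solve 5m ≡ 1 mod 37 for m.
Since 37 is prime, by Fermat 5^(-1) ≡ 5^{35} ≡ 15 mod 37. Verify: 5 × 15 = 75 ≡ 1 mod 37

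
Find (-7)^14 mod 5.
Using Fermat: (-7)^{4} ≡ 1 mod 5. 14 ≡ 2 mod 4. So (-7)^{14} ≡ (-7)^{2} ≡ 4 mod 5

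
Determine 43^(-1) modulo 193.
Since 193 is prime, by Fermat 43^(-1) ≡ 43^{191} ≡ 9 (mod 193). Verify: 43 × 9 = 387 ≡ 1 (mod 193)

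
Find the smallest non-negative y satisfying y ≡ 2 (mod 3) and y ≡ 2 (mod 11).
M = 3 × 11 = 33. M₁ = 11, y₁ ≡ 2 (mod 3). M₂ = 3, y₂ ≡ 4 (mod 11). y = 2×11×2 + 2×3×4 ≡ 2 (mod 33)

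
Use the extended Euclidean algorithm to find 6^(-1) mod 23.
Extended GCD: 6(4) + 23(-1) = 1. So 6^(-1) ≡ 4 (mod 23). Verify: 6 × 4 = 24 ≡ 1 (mod 23)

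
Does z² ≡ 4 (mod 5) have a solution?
By Euler's criterion: 4^{2} ≡ 1 (mod 5). Since this equals 1, 4 is a QR.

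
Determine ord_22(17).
Powers of 17 mod 22: 17^1≡17, 17^2≡3, 17^3≡7, 17^4≡9, 17^5≡21, 17^6≡5, 17^7≡19, 17^8≡15, 17^9≡13, 17^10≡1. Order = 10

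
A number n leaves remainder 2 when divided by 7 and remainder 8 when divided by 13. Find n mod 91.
M = 7 × 13 = 91. M₁ = 13, y₁ ≡ 6 mod 7. M₂ = 7, y₂ ≡ 2 mod 13. n = 2×13×6 + 8×7×2 ≡ 86 mod 91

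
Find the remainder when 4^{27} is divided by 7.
By Fermat: 4^{6} ≡ 1 mod 7. 27 = 4×6 + 3. So 4^{27} ≡ 4^{3} ≡ 1 mod 7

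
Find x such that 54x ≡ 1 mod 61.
Since 61 is prime, by Fermat 54^(-1) ≡ 54^{59} ≡ 26 mod 61. Verify: 54 × 26 = 1404 ≡ 1 mod 61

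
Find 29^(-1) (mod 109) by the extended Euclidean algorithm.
Extended GCD: 29(-15) + 109(4) = 1. So 29^(-1) ≡ -15 ≡ 94 (mod 109). Verify: 29 × 94 = 2726 ≡ 1 (mod 109)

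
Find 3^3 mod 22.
3^{3} = 27 ≡ 5 mod 22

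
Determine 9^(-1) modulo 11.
Since 11 is prime, by Fermat 9^(-1) ≡ 9^{9} ≡ 5 (mod 11). Verify: 9 × 5 = 45 ≡ 1 (mod 11)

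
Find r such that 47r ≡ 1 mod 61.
Since 61 is prime, by Fermat 47^(-1) ≡ 47^{59} ≡ 13 mod 61. Verify: 47 × 13 = 611 ≡ 1 mod 61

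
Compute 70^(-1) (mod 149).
Since 149 is prime, by Fermat 70^(-1) ≡ 70^{147} ≡ 66 (mod 149). Verify: 70 × 66 = 4620 ≡ 1 (mod 149)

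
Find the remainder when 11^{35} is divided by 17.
By Fermat: 11^{16} ≡ 1 mod 17. 35 = 2×16 + 3. So 11^{35} ≡ 11^{3} ≡ 5 mod 17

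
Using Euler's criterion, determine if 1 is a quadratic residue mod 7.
By Euler's criterion: 1^{3} ≡ 1 (mod 7). Since this equals 1, 1 is a QR.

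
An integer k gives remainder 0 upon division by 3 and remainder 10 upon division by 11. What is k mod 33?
M = 3 × 11 = 33. M₁ = 11, y₁ ≡ 2 mod 3. M₂ = 3, y₂ ≡ 4 mod 11. k = 0×11×2 + 10×3×4 ≡ 21 mod 33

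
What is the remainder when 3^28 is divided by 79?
By repeated squaring mod 79: 3^{1}≡3, 3^{2}≡9, 3^{4}≡2, 3^{8}≡4, 3^{16}≡16. Then 3^{28} = 3^{16+8+4} ≡ 16 × 4 × 2 ≡ 49 mod 79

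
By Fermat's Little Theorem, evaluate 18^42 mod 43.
By Fermat's Little Theorem, 18^{42} ≡ 1 (mod 43) since 43 is prime and gcd(18, 43) = 1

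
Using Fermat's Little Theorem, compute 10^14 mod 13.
By Fermat: 10^{12} ≡ 1 mod 13. So 10^{14} = 10^{12} · 10^{2} ≡ 10^{2} ≡ 9 mod 13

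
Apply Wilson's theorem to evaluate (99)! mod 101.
(100)! = (99)! × (100) ≡ -1 mod 101. So (99)! ≡ -1 × (100)^(-1) ≡ (-1)×(-1) = 1 mod 101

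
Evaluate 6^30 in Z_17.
Using Fermat: 6^{16} ≡ 1 (mod 17). 30 ≡ 14 (mod 16). So 6^{30} ≡ 6^{14} ≡ 9 (mod 17)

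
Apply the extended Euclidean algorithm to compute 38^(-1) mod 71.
Extended GCD: 38(-28) + 71(15) = 1. So 38^(-1) ≡ -28 ≡ 43 (mod 71). Verify: 38 × 43 = 1634 ≡ 1 (mod 71)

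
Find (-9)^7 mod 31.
By repeated squaring mod 31: (-9)^{1}≡22, (-9)^{2}≡19, (-9)^{4}≡20. Then (-9)^{7} = (-9)^{4+2+1} ≡ 20 × 19 × 22 ≡ 21 mod 31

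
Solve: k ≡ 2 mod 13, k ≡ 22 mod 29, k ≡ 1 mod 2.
M = 13 × 29 × 2 = 754. M₁ = 58, y₁ ≡ 11 mod 13. M₂ = 26, y₂ ≡ 19 mod 29. M₃ = 377, y₃ ≡ 1 mod 2. k = 2×58×11 + 22×26×19 + 1×377×1 ≡ 457 mod 754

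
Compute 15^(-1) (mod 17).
Since 17 is prime, by Fermat 15^(-1) ≡ 15^{15} ≡ 8 (mod 17). Verify: 15 × 8 = 120 ≡ 1 (mod 17)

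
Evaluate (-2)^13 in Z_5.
Using Fermat: (-2)^{4} ≡ 1 mod 5. 13 ≡ 1 mod 4. So (-2)^{13} ≡ (-2)^{1} ≡ 3 mod 5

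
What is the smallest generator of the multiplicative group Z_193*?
g = 5. For each prime q|192: 5^{96}≡192, 5^{64}≡84, none ≡ 1, so ord_193(5) = 192 and 5 is a primitive root.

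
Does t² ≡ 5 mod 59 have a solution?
By Euler's criterion: 5^{29} ≡ 1 mod 59. Since this equals 1, 5 is a QR.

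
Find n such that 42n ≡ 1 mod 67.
Since 67 is prime, by Fermat 42^(-1) ≡ 42^{65} ≡ 8 mod 67. Verify: 42 × 8 = 336 ≡ 1 mod 67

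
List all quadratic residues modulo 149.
Quadratic residues modulo 149: {1, 4, 5, 6, 7, 9, 16, 17, 19, 20, 22, 24, 25, 26, 28, 29, 30, 31, 33, 35, 36, 37, 39, 42, 45, 46, 47, 49, 53, 54, 61, 63, 64, 67, 68, 69, 73, 76, 80, 81, 82, 85, 86, 88, 95, 96, 100, 102, 103, 104, 107, 110, 112, 113, 114, 116, 118, 119, 120, 121, 123, 124, 125, 127, 129, 130, 132, 133, 140, 142, 143, 144, 145, 148}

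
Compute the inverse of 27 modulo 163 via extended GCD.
Extended GCD: 27(-6) + 163(1) = 1. So 27^(-1) ≡ -6 ≡ 157 mod 163. Verify: 27 × 157 = 4239 ≡ 1 mod 163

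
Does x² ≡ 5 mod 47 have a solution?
By Euler's criterion: 5^{23} ≡ 46 mod 47. Since this equals -1 (≡ 46), 5 is not a QR.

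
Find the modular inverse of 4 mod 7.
Since 7 is prime, by Fermat 4^(-1) ≡ 4^{5} ≡ 2 mod 7. Verify: 4 × 2 = 8 ≡ 1 mod 7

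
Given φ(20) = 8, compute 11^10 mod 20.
By Euler: 11^{8} ≡ 1 mod 20 since gcd(11, 20) = 1. 10 = 1×8 + 2. So 11^{10} ≡ 11^{2} ≡ 1 mod 20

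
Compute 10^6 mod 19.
By repeated squaring (mod 19): 10^{1}≡10, 10^{2}≡5, 10^{4}≡6. Then 10^{6} = 10^{4+2} ≡ 6 × 5 ≡ 11 (mod 19)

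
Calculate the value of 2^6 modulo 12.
By repeated squaring (mod 12): 2^{1}≡2, 2^{2}≡4, 2^{4}≡4. Then 2^{6} = 2^{4+2} ≡ 4 × 4 ≡ 4 (mod 12)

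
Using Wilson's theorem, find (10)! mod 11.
By Wilson's theorem, (10)! ≡ -1 ≡ 10 mod 11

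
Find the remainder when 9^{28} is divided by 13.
By Fermat: 9^{12} ≡ 1 mod 13. 28 = 2×12 + 4. So 9^{28} ≡ 9^{4} ≡ 9 mod 13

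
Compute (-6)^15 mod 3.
By repeated squaring (mod 3): (-6)^{1}≡0, (-6)^{2}≡0, (-6)^{4}≡0, (-6)^{8}≡0. Then (-6)^{15} = (-6)^{8+4+2+1} ≡ 0 × 0 × 0 × 0 ≡ 0 (mod 3)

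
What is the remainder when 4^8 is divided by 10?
By repeated squaring (mod 10): 4^{1}≡4, 4^{2}≡6, 4^{4}≡6, 4^{8}≡6. So 4^{8} ≡ 6 (mod 10)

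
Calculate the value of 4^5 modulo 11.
By repeated squaring (mod 11): 4^{1}≡4, 4^{2}≡5, 4^{4}≡3. Then 4^{5} = 4^{4+1} ≡ 3 × 4 ≡ 1 (mod 11)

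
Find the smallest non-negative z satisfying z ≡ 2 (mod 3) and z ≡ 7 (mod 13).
M = 3 × 13 = 39. M₁ = 13, y₁ ≡ 1 (mod 3). M₂ = 3, y₂ ≡ 9 (mod 13). z = 2×13×1 + 7×3×9 ≡ 20 (mod 39)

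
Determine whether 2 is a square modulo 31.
By Euler's criterion: 2^{15} ≡ 1 (mod 31). Since this equals 1, 2 is a QR.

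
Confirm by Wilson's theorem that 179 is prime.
(178)! mod 179 = 178. Since this equals -1 (mod 179), Wilson confirms 179 is prime.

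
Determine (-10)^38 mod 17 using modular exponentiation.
Using Fermat: (-10)^{16} ≡ 1 (mod 17). 38 ≡ 6 (mod 16). So (-10)^{38} ≡ (-10)^{6} ≡ 9 (mod 17)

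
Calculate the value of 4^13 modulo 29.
By repeated squaring (mod 29): 4^{1}≡4, 4^{2}≡16, 4^{4}≡24, 4^{8}≡25. Then 4^{13} = 4^{8+4+1} ≡ 25 × 24 × 4 ≡ 22 (mod 29)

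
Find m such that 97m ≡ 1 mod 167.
Since 167 is prime, by Fermat 97^(-1) ≡ 97^{165} ≡ 31 mod 167. Verify: 97 × 31 = 3007 ≡ 1 mod 167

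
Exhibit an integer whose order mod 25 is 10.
4 has order 10 mod 25 since 4^{10} ≡ 1 (mod 25) and no smaller power works.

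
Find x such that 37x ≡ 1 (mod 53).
Since 53 is prime, by Fermat 37^(-1) ≡ 37^{51} ≡ 43 (mod 53). Verify: 37 × 43 = 1591 ≡ 1 (mod 53)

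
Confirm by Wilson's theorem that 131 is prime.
(130)! mod 131 = 130. Since this equals -1 mod 131, Wilson confirms 131 is prime.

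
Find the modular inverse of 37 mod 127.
Since 127 is prime, by Fermat 37^(-1) ≡ 37^{125} ≡ 103 mod 127. Verify: 37 × 103 = 3811 ≡ 1 mod 127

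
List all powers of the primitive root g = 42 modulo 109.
42^1, 42^2, ..., 42^{108} mod 109: [42, 20, 77, 73, 14, 43, 62, 97, 41, 87, 57, 105, 50, 29, 19, 35, 53, 46, 79, 48, 54, 88, 99, 16, 18, 102, 33, 78, 6, 34, 11, 26, 2, 84, 40, 45, 37, 28, 86, 15, 85, 82, 65, 5, 101, 100, 58, 38, 70, 106, 92, 49, 96, 108, 67, 89, 32, 36, 95, 66, 47, 12, 68, 22, 52, 4, 59, 80, 90, 74, 56, 63, 30, 61, 55, 21, 10, 93, 91, 7, 76, 31, 103, 75, 98, 83, 107, 25, 69, 64, 72, 81, 23, 94, 24, 27, 44, 104, 8, 9, 51, 71, 39, 3, 17, 60, 13, 1]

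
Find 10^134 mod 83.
Using Fermat: 10^{82} ≡ 1 mod 83. 134 ≡ 52 mod 82. So 10^{134} ≡ 10^{52} ≡ 9 mod 83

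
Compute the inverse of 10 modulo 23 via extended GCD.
Extended GCD: 10(7) + 23(-3) = 1. So 10^(-1) ≡ 7 mod 23. Verify: 10 × 7 = 70 ≡ 1 mod 23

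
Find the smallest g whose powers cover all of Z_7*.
g = 3. For each prime q|6: 3^{3}≡6, 3^{2}≡2, none ≡ 1, so ord_7(3) = 6 and 3 is a primitive root.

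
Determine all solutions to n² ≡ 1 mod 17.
The square roots of 1 mod 17 are 1 and 16. Verify: 1² = 1 ≡ 1 mod 17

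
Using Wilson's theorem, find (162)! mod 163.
By Wilson's theorem, (162)! ≡ -1 ≡ 162 (mod 163)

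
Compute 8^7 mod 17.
By repeated squaring mod 17: 8^{1}≡8, 8^{2}≡13, 8^{4}≡16. Then 8^{7} = 8^{4+2+1} ≡ 16 × 13 × 8 ≡ 15 mod 17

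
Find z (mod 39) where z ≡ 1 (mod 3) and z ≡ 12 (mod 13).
M = 3 × 13 = 39. M₁ = 13, y₁ ≡ 1 (mod 3). M₂ = 3, y₂ ≡ 9 (mod 13). z = 1×13×1 + 12×3×9 ≡ 25 (mod 39)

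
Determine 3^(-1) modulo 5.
Since 5 is prime, by Fermat 3^(-1) ≡ 3^{3} ≡ 2 (mod 5). Verify: 3 × 2 = 6 ≡ 1 (mod 5)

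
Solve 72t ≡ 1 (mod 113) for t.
Since 113 is prime, by Fermat 72^(-1) ≡ 72^{111} ≡ 11 (mod 113). Verify: 72 × 11 = 792 ≡ 1 (mod 113)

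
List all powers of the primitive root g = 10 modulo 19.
10^1, 10^2, ..., 10^{18} mod 19: [10, 5, 12, 6, 3, 11, 15, 17, 18, 9, 14, 7, 13, 16, 8, 4, 2, 1]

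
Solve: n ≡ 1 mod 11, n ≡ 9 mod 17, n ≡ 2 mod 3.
M = 11 × 17 × 3 = 561. M₁ = 51, y₁ ≡ 8 mod 11. M₂ = 33, y₂ ≡ 16 mod 17. M₃ = 187, y₃ ≡ 1 mod 3. n = 1×51×8 + 9×33×16 + 2×187×1 ≡ 485 mod 561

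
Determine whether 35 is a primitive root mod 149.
35^{74} ≡ 1 mod 149 and 74 < 148, so ord_149(35) = 74 ≠ 148 and 35 is not a primitive root.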